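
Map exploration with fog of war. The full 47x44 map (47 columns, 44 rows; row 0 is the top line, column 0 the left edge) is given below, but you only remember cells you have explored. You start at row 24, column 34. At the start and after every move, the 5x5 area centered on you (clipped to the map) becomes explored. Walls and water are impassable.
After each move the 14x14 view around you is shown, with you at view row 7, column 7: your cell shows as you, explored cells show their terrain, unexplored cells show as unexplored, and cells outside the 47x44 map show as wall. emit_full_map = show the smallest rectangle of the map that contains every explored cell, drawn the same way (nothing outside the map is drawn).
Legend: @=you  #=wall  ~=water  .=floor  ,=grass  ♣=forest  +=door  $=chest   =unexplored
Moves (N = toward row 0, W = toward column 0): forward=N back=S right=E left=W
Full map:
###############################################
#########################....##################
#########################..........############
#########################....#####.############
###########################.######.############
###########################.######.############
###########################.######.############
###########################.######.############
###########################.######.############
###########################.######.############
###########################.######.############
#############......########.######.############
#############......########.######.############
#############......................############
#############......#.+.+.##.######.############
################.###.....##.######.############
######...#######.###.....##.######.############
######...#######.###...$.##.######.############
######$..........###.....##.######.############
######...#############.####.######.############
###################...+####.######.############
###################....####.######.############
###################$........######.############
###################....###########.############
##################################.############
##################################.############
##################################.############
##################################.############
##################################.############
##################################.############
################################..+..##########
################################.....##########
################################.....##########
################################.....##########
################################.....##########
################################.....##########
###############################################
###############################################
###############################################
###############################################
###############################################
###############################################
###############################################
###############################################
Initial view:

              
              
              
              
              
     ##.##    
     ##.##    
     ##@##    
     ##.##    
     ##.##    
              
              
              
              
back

              
              
              
              
     ##.##    
     ##.##    
     ##.##    
     ##@##    
     ##.##    
     ##.##    
              
              
              
              

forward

              
              
              
              
              
     ##.##    
     ##.##    
     ##@##    
     ##.##    
     ##.##    
     ##.##    
              
              
              

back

              
              
              
              
     ##.##    
     ##.##    
     ##.##    
     ##@##    
     ##.##    
     ##.##    
              
              
              
              

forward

              
              
              
              
              
     ##.##    
     ##.##    
     ##@##    
     ##.##    
     ##.##    
     ##.##    
              
              
              

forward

              
              
              
              
              
     ##.##    
     ##.##    
     ##@##    
     ##.##    
     ##.##    
     ##.##    
     ##.##    
              
              

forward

              
              
              
              
              
     ##.##    
     ##.##    
     ##@##    
     ##.##    
     ##.##    
     ##.##    
     ##.##    
     ##.##    
              

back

              
              
              
              
     ##.##    
     ##.##    
     ##.##    
     ##@##    
     ##.##    
     ##.##    
     ##.##    
     ##.##    
              
              

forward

              
              
              
              
              
     ##.##    
     ##.##    
     ##@##    
     ##.##    
     ##.##    
     ##.##    
     ##.##    
     ##.##    
              

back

              
              
              
              
     ##.##    
     ##.##    
     ##.##    
     ##@##    
     ##.##    
     ##.##    
     ##.##    
     ##.##    
              
              

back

              
              
              
     ##.##    
     ##.##    
     ##.##    
     ##.##    
     ##@##    
     ##.##    
     ##.##    
     ##.##    
              
              
              

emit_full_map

##.##
##.##
##.##
##.##
##@##
##.##
##.##
##.##

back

              
              
     ##.##    
     ##.##    
     ##.##    
     ##.##    
     ##.##    
     ##@##    
     ##.##    
     ##.##    
              
              
              
              

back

              
     ##.##    
     ##.##    
     ##.##    
     ##.##    
     ##.##    
     ##.##    
     ##@##    
     ##.##    
     ##.##    
              
              
              
              

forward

              
              
     ##.##    
     ##.##    
     ##.##    
     ##.##    
     ##.##    
     ##@##    
     ##.##    
     ##.##    
     ##.##    
              
              
              

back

              
     ##.##    
     ##.##    
     ##.##    
     ##.##    
     ##.##    
     ##.##    
     ##@##    
     ##.##    
     ##.##    
              
              
              
              

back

     ##.##    
     ##.##    
     ##.##    
     ##.##    
     ##.##    
     ##.##    
     ##.##    
     ##@##    
     ##.##    
     ##.##    
              
              
              
              

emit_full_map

##.##
##.##
##.##
##.##
##.##
##.##
##.##
##@##
##.##
##.##


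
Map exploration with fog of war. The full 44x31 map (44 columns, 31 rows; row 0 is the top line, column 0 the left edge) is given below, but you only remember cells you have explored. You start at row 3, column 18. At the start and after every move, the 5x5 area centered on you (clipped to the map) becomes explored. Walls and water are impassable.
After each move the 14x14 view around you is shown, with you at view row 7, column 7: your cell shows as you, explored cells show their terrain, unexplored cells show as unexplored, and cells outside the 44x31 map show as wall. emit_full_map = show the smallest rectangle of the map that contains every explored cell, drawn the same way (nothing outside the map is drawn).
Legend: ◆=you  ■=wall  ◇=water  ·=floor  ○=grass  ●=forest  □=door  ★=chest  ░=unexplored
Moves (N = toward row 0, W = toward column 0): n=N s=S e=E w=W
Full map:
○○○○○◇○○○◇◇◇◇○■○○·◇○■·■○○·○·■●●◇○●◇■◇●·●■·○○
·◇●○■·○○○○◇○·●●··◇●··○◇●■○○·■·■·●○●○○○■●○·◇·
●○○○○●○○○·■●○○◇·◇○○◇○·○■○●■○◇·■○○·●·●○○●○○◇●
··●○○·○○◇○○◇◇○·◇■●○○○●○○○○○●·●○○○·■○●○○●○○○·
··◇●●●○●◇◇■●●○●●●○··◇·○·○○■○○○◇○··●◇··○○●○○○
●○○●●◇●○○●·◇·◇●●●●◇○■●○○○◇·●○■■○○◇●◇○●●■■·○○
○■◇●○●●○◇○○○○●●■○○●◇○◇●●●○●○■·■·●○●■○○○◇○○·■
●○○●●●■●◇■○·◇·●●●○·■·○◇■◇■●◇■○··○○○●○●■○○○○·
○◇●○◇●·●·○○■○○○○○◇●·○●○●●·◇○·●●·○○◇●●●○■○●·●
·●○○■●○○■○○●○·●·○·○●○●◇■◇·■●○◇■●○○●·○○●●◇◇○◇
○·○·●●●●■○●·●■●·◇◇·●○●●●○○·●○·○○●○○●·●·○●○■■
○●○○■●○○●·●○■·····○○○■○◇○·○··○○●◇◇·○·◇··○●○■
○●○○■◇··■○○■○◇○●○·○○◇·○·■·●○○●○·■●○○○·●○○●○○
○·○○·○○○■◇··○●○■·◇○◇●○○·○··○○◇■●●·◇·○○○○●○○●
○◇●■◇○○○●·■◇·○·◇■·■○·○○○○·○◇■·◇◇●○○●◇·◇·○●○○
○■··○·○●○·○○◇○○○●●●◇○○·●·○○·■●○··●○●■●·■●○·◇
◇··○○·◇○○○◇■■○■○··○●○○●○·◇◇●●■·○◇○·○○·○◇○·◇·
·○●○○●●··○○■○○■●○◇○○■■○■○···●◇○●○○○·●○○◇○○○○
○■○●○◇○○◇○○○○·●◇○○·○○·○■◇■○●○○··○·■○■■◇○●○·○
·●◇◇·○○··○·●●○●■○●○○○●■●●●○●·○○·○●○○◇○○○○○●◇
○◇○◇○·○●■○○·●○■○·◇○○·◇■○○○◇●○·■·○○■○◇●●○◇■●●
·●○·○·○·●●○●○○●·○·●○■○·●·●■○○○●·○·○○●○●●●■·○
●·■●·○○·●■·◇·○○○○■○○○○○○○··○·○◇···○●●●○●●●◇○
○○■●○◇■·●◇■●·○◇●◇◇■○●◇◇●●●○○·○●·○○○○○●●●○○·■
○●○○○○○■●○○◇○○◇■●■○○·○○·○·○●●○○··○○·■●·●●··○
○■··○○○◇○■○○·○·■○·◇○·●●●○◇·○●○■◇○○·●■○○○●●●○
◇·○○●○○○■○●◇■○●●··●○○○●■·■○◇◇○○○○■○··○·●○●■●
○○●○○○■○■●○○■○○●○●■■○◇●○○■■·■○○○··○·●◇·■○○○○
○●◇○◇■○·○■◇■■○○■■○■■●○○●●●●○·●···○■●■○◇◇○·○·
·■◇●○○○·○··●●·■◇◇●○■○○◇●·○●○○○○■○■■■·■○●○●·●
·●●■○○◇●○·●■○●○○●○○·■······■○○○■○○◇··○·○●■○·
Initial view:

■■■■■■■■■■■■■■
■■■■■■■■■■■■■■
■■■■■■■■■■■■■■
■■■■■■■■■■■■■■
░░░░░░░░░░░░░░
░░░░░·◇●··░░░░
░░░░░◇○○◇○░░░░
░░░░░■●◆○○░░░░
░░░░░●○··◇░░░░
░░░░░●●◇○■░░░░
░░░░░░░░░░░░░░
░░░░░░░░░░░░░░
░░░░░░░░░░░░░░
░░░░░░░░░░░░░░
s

■■■■■■■■■■■■■■
■■■■■■■■■■■■■■
■■■■■■■■■■■■■■
░░░░░░░░░░░░░░
░░░░░·◇●··░░░░
░░░░░◇○○◇○░░░░
░░░░░■●○○○░░░░
░░░░░●○◆·◇░░░░
░░░░░●●◇○■░░░░
░░░░░○○●◇○░░░░
░░░░░░░░░░░░░░
░░░░░░░░░░░░░░
░░░░░░░░░░░░░░
░░░░░░░░░░░░░░

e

■■■■■■■■■■■■■■
■■■■■■■■■■■■■■
■■■■■■■■■■■■■■
░░░░░░░░░░░░░░
░░░░·◇●··░░░░░
░░░░◇○○◇○·░░░░
░░░░■●○○○●░░░░
░░░░●○·◆◇·░░░░
░░░░●●◇○■●░░░░
░░░░○○●◇○◇░░░░
░░░░░░░░░░░░░░
░░░░░░░░░░░░░░
░░░░░░░░░░░░░░
░░░░░░░░░░░░░░

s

■■■■■■■■■■■■■■
■■■■■■■■■■■■■■
░░░░░░░░░░░░░░
░░░░·◇●··░░░░░
░░░░◇○○◇○·░░░░
░░░░■●○○○●░░░░
░░░░●○··◇·░░░░
░░░░●●◇◆■●░░░░
░░░░○○●◇○◇░░░░
░░░░░○·■·○░░░░
░░░░░░░░░░░░░░
░░░░░░░░░░░░░░
░░░░░░░░░░░░░░
░░░░░░░░░░░░░░

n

■■■■■■■■■■■■■■
■■■■■■■■■■■■■■
■■■■■■■■■■■■■■
░░░░░░░░░░░░░░
░░░░·◇●··░░░░░
░░░░◇○○◇○·░░░░
░░░░■●○○○●░░░░
░░░░●○·◆◇·░░░░
░░░░●●◇○■●░░░░
░░░░○○●◇○◇░░░░
░░░░░○·■·○░░░░
░░░░░░░░░░░░░░
░░░░░░░░░░░░░░
░░░░░░░░░░░░░░

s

■■■■■■■■■■■■■■
■■■■■■■■■■■■■■
░░░░░░░░░░░░░░
░░░░·◇●··░░░░░
░░░░◇○○◇○·░░░░
░░░░■●○○○●░░░░
░░░░●○··◇·░░░░
░░░░●●◇◆■●░░░░
░░░░○○●◇○◇░░░░
░░░░░○·■·○░░░░
░░░░░░░░░░░░░░
░░░░░░░░░░░░░░
░░░░░░░░░░░░░░
░░░░░░░░░░░░░░

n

■■■■■■■■■■■■■■
■■■■■■■■■■■■■■
■■■■■■■■■■■■■■
░░░░░░░░░░░░░░
░░░░·◇●··░░░░░
░░░░◇○○◇○·░░░░
░░░░■●○○○●░░░░
░░░░●○·◆◇·░░░░
░░░░●●◇○■●░░░░
░░░░○○●◇○◇░░░░
░░░░░○·■·○░░░░
░░░░░░░░░░░░░░
░░░░░░░░░░░░░░
░░░░░░░░░░░░░░


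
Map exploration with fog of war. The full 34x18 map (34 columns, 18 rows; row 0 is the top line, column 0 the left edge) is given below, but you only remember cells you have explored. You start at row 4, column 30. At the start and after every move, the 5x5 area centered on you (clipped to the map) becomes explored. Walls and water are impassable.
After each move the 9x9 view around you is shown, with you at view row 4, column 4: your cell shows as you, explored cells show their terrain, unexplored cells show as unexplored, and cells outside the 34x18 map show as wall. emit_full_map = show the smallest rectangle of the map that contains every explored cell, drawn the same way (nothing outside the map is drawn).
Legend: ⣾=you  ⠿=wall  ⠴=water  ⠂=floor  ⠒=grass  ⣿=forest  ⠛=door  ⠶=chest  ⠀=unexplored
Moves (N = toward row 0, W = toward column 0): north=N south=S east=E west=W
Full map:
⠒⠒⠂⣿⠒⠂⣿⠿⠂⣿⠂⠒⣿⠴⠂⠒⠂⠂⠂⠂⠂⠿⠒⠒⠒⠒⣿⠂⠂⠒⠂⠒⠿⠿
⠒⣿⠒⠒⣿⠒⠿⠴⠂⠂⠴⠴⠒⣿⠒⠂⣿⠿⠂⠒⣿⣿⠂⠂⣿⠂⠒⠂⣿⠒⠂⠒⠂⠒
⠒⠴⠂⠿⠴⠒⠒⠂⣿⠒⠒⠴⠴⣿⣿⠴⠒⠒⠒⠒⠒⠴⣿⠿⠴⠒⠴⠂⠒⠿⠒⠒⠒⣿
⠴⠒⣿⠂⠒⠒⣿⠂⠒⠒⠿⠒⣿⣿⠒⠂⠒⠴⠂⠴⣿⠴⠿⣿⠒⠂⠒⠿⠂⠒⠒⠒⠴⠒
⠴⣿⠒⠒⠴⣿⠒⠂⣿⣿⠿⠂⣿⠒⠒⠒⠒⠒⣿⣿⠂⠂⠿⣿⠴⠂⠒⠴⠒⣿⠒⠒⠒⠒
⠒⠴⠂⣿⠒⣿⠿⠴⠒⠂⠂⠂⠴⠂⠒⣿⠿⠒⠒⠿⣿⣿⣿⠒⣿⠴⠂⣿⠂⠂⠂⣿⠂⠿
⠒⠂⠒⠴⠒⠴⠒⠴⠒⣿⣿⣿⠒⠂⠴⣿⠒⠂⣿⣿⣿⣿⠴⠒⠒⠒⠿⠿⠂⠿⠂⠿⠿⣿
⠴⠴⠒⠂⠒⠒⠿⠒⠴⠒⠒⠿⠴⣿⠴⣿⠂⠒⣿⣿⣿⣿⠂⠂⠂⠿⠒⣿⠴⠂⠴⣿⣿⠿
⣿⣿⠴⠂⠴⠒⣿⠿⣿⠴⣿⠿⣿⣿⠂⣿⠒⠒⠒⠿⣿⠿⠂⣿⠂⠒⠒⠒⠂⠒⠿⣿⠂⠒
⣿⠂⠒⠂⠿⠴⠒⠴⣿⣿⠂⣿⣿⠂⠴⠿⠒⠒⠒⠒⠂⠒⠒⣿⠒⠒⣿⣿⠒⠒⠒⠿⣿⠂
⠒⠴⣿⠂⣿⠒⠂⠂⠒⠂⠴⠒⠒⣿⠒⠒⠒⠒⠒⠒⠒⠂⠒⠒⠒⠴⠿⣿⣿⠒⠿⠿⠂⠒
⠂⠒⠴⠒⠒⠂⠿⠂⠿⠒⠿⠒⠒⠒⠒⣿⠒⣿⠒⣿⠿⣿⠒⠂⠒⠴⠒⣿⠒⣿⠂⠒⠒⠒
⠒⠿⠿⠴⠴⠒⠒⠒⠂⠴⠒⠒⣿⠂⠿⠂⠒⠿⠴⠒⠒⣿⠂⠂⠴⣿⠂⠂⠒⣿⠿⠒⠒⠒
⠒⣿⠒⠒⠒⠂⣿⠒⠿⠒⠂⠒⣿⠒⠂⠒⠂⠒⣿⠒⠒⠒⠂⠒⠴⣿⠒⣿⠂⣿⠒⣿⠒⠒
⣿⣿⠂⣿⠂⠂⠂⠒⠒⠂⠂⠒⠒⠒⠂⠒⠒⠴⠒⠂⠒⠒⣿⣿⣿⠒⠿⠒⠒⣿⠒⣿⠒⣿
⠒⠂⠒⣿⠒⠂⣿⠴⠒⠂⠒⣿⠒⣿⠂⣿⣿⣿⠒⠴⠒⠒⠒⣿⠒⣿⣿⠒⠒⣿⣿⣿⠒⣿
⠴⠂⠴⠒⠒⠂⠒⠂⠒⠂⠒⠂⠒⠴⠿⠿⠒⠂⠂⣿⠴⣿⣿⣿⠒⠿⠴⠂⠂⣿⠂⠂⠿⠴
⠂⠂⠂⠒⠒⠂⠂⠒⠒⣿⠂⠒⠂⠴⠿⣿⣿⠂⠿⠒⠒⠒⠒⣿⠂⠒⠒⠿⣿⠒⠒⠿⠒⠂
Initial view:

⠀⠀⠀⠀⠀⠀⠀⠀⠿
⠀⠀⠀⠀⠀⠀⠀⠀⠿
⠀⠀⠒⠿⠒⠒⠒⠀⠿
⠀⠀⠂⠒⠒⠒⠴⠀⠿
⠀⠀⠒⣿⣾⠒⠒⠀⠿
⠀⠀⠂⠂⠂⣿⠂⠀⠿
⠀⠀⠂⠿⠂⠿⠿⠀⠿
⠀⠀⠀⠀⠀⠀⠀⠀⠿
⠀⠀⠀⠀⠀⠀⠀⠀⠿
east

⠀⠀⠀⠀⠀⠀⠀⠿⠿
⠀⠀⠀⠀⠀⠀⠀⠿⠿
⠀⠒⠿⠒⠒⠒⣿⠿⠿
⠀⠂⠒⠒⠒⠴⠒⠿⠿
⠀⠒⣿⠒⣾⠒⠒⠿⠿
⠀⠂⠂⠂⣿⠂⠿⠿⠿
⠀⠂⠿⠂⠿⠿⣿⠿⠿
⠀⠀⠀⠀⠀⠀⠀⠿⠿
⠀⠀⠀⠀⠀⠀⠀⠿⠿

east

⠀⠀⠀⠀⠀⠀⠿⠿⠿
⠀⠀⠀⠀⠀⠀⠿⠿⠿
⠒⠿⠒⠒⠒⣿⠿⠿⠿
⠂⠒⠒⠒⠴⠒⠿⠿⠿
⠒⣿⠒⠒⣾⠒⠿⠿⠿
⠂⠂⠂⣿⠂⠿⠿⠿⠿
⠂⠿⠂⠿⠿⣿⠿⠿⠿
⠀⠀⠀⠀⠀⠀⠿⠿⠿
⠀⠀⠀⠀⠀⠀⠿⠿⠿

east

⠀⠀⠀⠀⠀⠿⠿⠿⠿
⠀⠀⠀⠀⠀⠿⠿⠿⠿
⠿⠒⠒⠒⣿⠿⠿⠿⠿
⠒⠒⠒⠴⠒⠿⠿⠿⠿
⣿⠒⠒⠒⣾⠿⠿⠿⠿
⠂⠂⣿⠂⠿⠿⠿⠿⠿
⠿⠂⠿⠿⣿⠿⠿⠿⠿
⠀⠀⠀⠀⠀⠿⠿⠿⠿
⠀⠀⠀⠀⠀⠿⠿⠿⠿

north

⠿⠿⠿⠿⠿⠿⠿⠿⠿
⠀⠀⠀⠀⠀⠿⠿⠿⠿
⠀⠀⠒⠂⠒⠿⠿⠿⠿
⠿⠒⠒⠒⣿⠿⠿⠿⠿
⠒⠒⠒⠴⣾⠿⠿⠿⠿
⣿⠒⠒⠒⠒⠿⠿⠿⠿
⠂⠂⣿⠂⠿⠿⠿⠿⠿
⠿⠂⠿⠿⣿⠿⠿⠿⠿
⠀⠀⠀⠀⠀⠿⠿⠿⠿

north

⠿⠿⠿⠿⠿⠿⠿⠿⠿
⠿⠿⠿⠿⠿⠿⠿⠿⠿
⠀⠀⠒⠿⠿⠿⠿⠿⠿
⠀⠀⠒⠂⠒⠿⠿⠿⠿
⠿⠒⠒⠒⣾⠿⠿⠿⠿
⠒⠒⠒⠴⠒⠿⠿⠿⠿
⣿⠒⠒⠒⠒⠿⠿⠿⠿
⠂⠂⣿⠂⠿⠿⠿⠿⠿
⠿⠂⠿⠿⣿⠿⠿⠿⠿

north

⠿⠿⠿⠿⠿⠿⠿⠿⠿
⠿⠿⠿⠿⠿⠿⠿⠿⠿
⠿⠿⠿⠿⠿⠿⠿⠿⠿
⠀⠀⠒⠿⠿⠿⠿⠿⠿
⠀⠀⠒⠂⣾⠿⠿⠿⠿
⠿⠒⠒⠒⣿⠿⠿⠿⠿
⠒⠒⠒⠴⠒⠿⠿⠿⠿
⣿⠒⠒⠒⠒⠿⠿⠿⠿
⠂⠂⣿⠂⠿⠿⠿⠿⠿

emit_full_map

⠀⠀⠀⠒⠿⠿
⠀⠀⠀⠒⠂⣾
⠒⠿⠒⠒⠒⣿
⠂⠒⠒⠒⠴⠒
⠒⣿⠒⠒⠒⠒
⠂⠂⠂⣿⠂⠿
⠂⠿⠂⠿⠿⣿

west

⠿⠿⠿⠿⠿⠿⠿⠿⠿
⠿⠿⠿⠿⠿⠿⠿⠿⠿
⠿⠿⠿⠿⠿⠿⠿⠿⠿
⠀⠀⠂⠒⠿⠿⠿⠿⠿
⠀⠀⠂⠒⣾⠒⠿⠿⠿
⠒⠿⠒⠒⠒⣿⠿⠿⠿
⠂⠒⠒⠒⠴⠒⠿⠿⠿
⠒⣿⠒⠒⠒⠒⠿⠿⠿
⠂⠂⠂⣿⠂⠿⠿⠿⠿

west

⠿⠿⠿⠿⠿⠿⠿⠿⠿
⠿⠿⠿⠿⠿⠿⠿⠿⠿
⠿⠿⠿⠿⠿⠿⠿⠿⠿
⠀⠀⠒⠂⠒⠿⠿⠿⠿
⠀⠀⠒⠂⣾⠂⠒⠿⠿
⠀⠒⠿⠒⠒⠒⣿⠿⠿
⠀⠂⠒⠒⠒⠴⠒⠿⠿
⠀⠒⣿⠒⠒⠒⠒⠿⠿
⠀⠂⠂⠂⣿⠂⠿⠿⠿

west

⠿⠿⠿⠿⠿⠿⠿⠿⠿
⠿⠿⠿⠿⠿⠿⠿⠿⠿
⠿⠿⠿⠿⠿⠿⠿⠿⠿
⠀⠀⠂⠒⠂⠒⠿⠿⠿
⠀⠀⣿⠒⣾⠒⠂⠒⠿
⠀⠀⠒⠿⠒⠒⠒⣿⠿
⠀⠀⠂⠒⠒⠒⠴⠒⠿
⠀⠀⠒⣿⠒⠒⠒⠒⠿
⠀⠀⠂⠂⠂⣿⠂⠿⠿

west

⠿⠿⠿⠿⠿⠿⠿⠿⠿
⠿⠿⠿⠿⠿⠿⠿⠿⠿
⠿⠿⠿⠿⠿⠿⠿⠿⠿
⠀⠀⠂⠂⠒⠂⠒⠿⠿
⠀⠀⠂⣿⣾⠂⠒⠂⠒
⠀⠀⠂⠒⠿⠒⠒⠒⣿
⠀⠀⠿⠂⠒⠒⠒⠴⠒
⠀⠀⠀⠒⣿⠒⠒⠒⠒
⠀⠀⠀⠂⠂⠂⣿⠂⠿

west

⠿⠿⠿⠿⠿⠿⠿⠿⠿
⠿⠿⠿⠿⠿⠿⠿⠿⠿
⠿⠿⠿⠿⠿⠿⠿⠿⠿
⠀⠀⣿⠂⠂⠒⠂⠒⠿
⠀⠀⠒⠂⣾⠒⠂⠒⠂
⠀⠀⠴⠂⠒⠿⠒⠒⠒
⠀⠀⠒⠿⠂⠒⠒⠒⠴
⠀⠀⠀⠀⠒⣿⠒⠒⠒
⠀⠀⠀⠀⠂⠂⠂⣿⠂

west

⠿⠿⠿⠿⠿⠿⠿⠿⠿
⠿⠿⠿⠿⠿⠿⠿⠿⠿
⠿⠿⠿⠿⠿⠿⠿⠿⠿
⠀⠀⠒⣿⠂⠂⠒⠂⠒
⠀⠀⠂⠒⣾⣿⠒⠂⠒
⠀⠀⠒⠴⠂⠒⠿⠒⠒
⠀⠀⠂⠒⠿⠂⠒⠒⠒
⠀⠀⠀⠀⠀⠒⣿⠒⠒
⠀⠀⠀⠀⠀⠂⠂⠂⣿

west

⠿⠿⠿⠿⠿⠿⠿⠿⠿
⠿⠿⠿⠿⠿⠿⠿⠿⠿
⠿⠿⠿⠿⠿⠿⠿⠿⠿
⠀⠀⠒⠒⣿⠂⠂⠒⠂
⠀⠀⣿⠂⣾⠂⣿⠒⠂
⠀⠀⠴⠒⠴⠂⠒⠿⠒
⠀⠀⠒⠂⠒⠿⠂⠒⠒
⠀⠀⠀⠀⠀⠀⠒⣿⠒
⠀⠀⠀⠀⠀⠀⠂⠂⠂

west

⠿⠿⠿⠿⠿⠿⠿⠿⠿
⠿⠿⠿⠿⠿⠿⠿⠿⠿
⠿⠿⠿⠿⠿⠿⠿⠿⠿
⠀⠀⠒⠒⠒⣿⠂⠂⠒
⠀⠀⠂⣿⣾⠒⠂⣿⠒
⠀⠀⠿⠴⠒⠴⠂⠒⠿
⠀⠀⣿⠒⠂⠒⠿⠂⠒
⠀⠀⠀⠀⠀⠀⠀⠒⣿
⠀⠀⠀⠀⠀⠀⠀⠂⠂

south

⠿⠿⠿⠿⠿⠿⠿⠿⠿
⠿⠿⠿⠿⠿⠿⠿⠿⠿
⠀⠀⠒⠒⠒⣿⠂⠂⠒
⠀⠀⠂⣿⠂⠒⠂⣿⠒
⠀⠀⠿⠴⣾⠴⠂⠒⠿
⠀⠀⣿⠒⠂⠒⠿⠂⠒
⠀⠀⣿⠴⠂⠒⠴⠒⣿
⠀⠀⠀⠀⠀⠀⠀⠂⠂
⠀⠀⠀⠀⠀⠀⠀⠂⠿

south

⠿⠿⠿⠿⠿⠿⠿⠿⠿
⠀⠀⠒⠒⠒⣿⠂⠂⠒
⠀⠀⠂⣿⠂⠒⠂⣿⠒
⠀⠀⠿⠴⠒⠴⠂⠒⠿
⠀⠀⣿⠒⣾⠒⠿⠂⠒
⠀⠀⣿⠴⠂⠒⠴⠒⣿
⠀⠀⠒⣿⠴⠂⣿⠂⠂
⠀⠀⠀⠀⠀⠀⠀⠂⠿
⠀⠀⠀⠀⠀⠀⠀⠀⠀

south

⠀⠀⠒⠒⠒⣿⠂⠂⠒
⠀⠀⠂⣿⠂⠒⠂⣿⠒
⠀⠀⠿⠴⠒⠴⠂⠒⠿
⠀⠀⣿⠒⠂⠒⠿⠂⠒
⠀⠀⣿⠴⣾⠒⠴⠒⣿
⠀⠀⠒⣿⠴⠂⣿⠂⠂
⠀⠀⠒⠒⠒⠿⠿⠂⠿
⠀⠀⠀⠀⠀⠀⠀⠀⠀
⠀⠀⠀⠀⠀⠀⠀⠀⠀

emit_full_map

⠒⠒⠒⣿⠂⠂⠒⠂⠒⠿⠿
⠂⣿⠂⠒⠂⣿⠒⠂⠒⠂⠒
⠿⠴⠒⠴⠂⠒⠿⠒⠒⠒⣿
⣿⠒⠂⠒⠿⠂⠒⠒⠒⠴⠒
⣿⠴⣾⠒⠴⠒⣿⠒⠒⠒⠒
⠒⣿⠴⠂⣿⠂⠂⠂⣿⠂⠿
⠒⠒⠒⠿⠿⠂⠿⠂⠿⠿⣿

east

⠀⠒⠒⠒⣿⠂⠂⠒⠂
⠀⠂⣿⠂⠒⠂⣿⠒⠂
⠀⠿⠴⠒⠴⠂⠒⠿⠒
⠀⣿⠒⠂⠒⠿⠂⠒⠒
⠀⣿⠴⠂⣾⠴⠒⣿⠒
⠀⠒⣿⠴⠂⣿⠂⠂⠂
⠀⠒⠒⠒⠿⠿⠂⠿⠂
⠀⠀⠀⠀⠀⠀⠀⠀⠀
⠀⠀⠀⠀⠀⠀⠀⠀⠀

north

⠿⠿⠿⠿⠿⠿⠿⠿⠿
⠀⠒⠒⠒⣿⠂⠂⠒⠂
⠀⠂⣿⠂⠒⠂⣿⠒⠂
⠀⠿⠴⠒⠴⠂⠒⠿⠒
⠀⣿⠒⠂⣾⠿⠂⠒⠒
⠀⣿⠴⠂⠒⠴⠒⣿⠒
⠀⠒⣿⠴⠂⣿⠂⠂⠂
⠀⠒⠒⠒⠿⠿⠂⠿⠂
⠀⠀⠀⠀⠀⠀⠀⠀⠀

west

⠿⠿⠿⠿⠿⠿⠿⠿⠿
⠀⠀⠒⠒⠒⣿⠂⠂⠒
⠀⠀⠂⣿⠂⠒⠂⣿⠒
⠀⠀⠿⠴⠒⠴⠂⠒⠿
⠀⠀⣿⠒⣾⠒⠿⠂⠒
⠀⠀⣿⠴⠂⠒⠴⠒⣿
⠀⠀⠒⣿⠴⠂⣿⠂⠂
⠀⠀⠒⠒⠒⠿⠿⠂⠿
⠀⠀⠀⠀⠀⠀⠀⠀⠀

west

⠿⠿⠿⠿⠿⠿⠿⠿⠿
⠀⠀⠀⠒⠒⠒⣿⠂⠂
⠀⠀⠂⠂⣿⠂⠒⠂⣿
⠀⠀⣿⠿⠴⠒⠴⠂⠒
⠀⠀⠿⣿⣾⠂⠒⠿⠂
⠀⠀⠿⣿⠴⠂⠒⠴⠒
⠀⠀⣿⠒⣿⠴⠂⣿⠂
⠀⠀⠀⠒⠒⠒⠿⠿⠂
⠀⠀⠀⠀⠀⠀⠀⠀⠀

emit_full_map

⠀⠒⠒⠒⣿⠂⠂⠒⠂⠒⠿⠿
⠂⠂⣿⠂⠒⠂⣿⠒⠂⠒⠂⠒
⣿⠿⠴⠒⠴⠂⠒⠿⠒⠒⠒⣿
⠿⣿⣾⠂⠒⠿⠂⠒⠒⠒⠴⠒
⠿⣿⠴⠂⠒⠴⠒⣿⠒⠒⠒⠒
⣿⠒⣿⠴⠂⣿⠂⠂⠂⣿⠂⠿
⠀⠒⠒⠒⠿⠿⠂⠿⠂⠿⠿⣿

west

⠿⠿⠿⠿⠿⠿⠿⠿⠿
⠀⠀⠀⠀⠒⠒⠒⣿⠂
⠀⠀⣿⠂⠂⣿⠂⠒⠂
⠀⠀⠴⣿⠿⠴⠒⠴⠂
⠀⠀⠴⠿⣾⠒⠂⠒⠿
⠀⠀⠂⠿⣿⠴⠂⠒⠴
⠀⠀⣿⣿⠒⣿⠴⠂⣿
⠀⠀⠀⠀⠒⠒⠒⠿⠿
⠀⠀⠀⠀⠀⠀⠀⠀⠀

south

⠀⠀⠀⠀⠒⠒⠒⣿⠂
⠀⠀⣿⠂⠂⣿⠂⠒⠂
⠀⠀⠴⣿⠿⠴⠒⠴⠂
⠀⠀⠴⠿⣿⠒⠂⠒⠿
⠀⠀⠂⠿⣾⠴⠂⠒⠴
⠀⠀⣿⣿⠒⣿⠴⠂⣿
⠀⠀⣿⠴⠒⠒⠒⠿⠿
⠀⠀⠀⠀⠀⠀⠀⠀⠀
⠀⠀⠀⠀⠀⠀⠀⠀⠀

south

⠀⠀⣿⠂⠂⣿⠂⠒⠂
⠀⠀⠴⣿⠿⠴⠒⠴⠂
⠀⠀⠴⠿⣿⠒⠂⠒⠿
⠀⠀⠂⠿⣿⠴⠂⠒⠴
⠀⠀⣿⣿⣾⣿⠴⠂⣿
⠀⠀⣿⠴⠒⠒⠒⠿⠿
⠀⠀⣿⠂⠂⠂⠿⠀⠀
⠀⠀⠀⠀⠀⠀⠀⠀⠀
⠀⠀⠀⠀⠀⠀⠀⠀⠀

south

⠀⠀⠴⣿⠿⠴⠒⠴⠂
⠀⠀⠴⠿⣿⠒⠂⠒⠿
⠀⠀⠂⠿⣿⠴⠂⠒⠴
⠀⠀⣿⣿⠒⣿⠴⠂⣿
⠀⠀⣿⠴⣾⠒⠒⠿⠿
⠀⠀⣿⠂⠂⠂⠿⠀⠀
⠀⠀⠿⠂⣿⠂⠒⠀⠀
⠀⠀⠀⠀⠀⠀⠀⠀⠀
⠀⠀⠀⠀⠀⠀⠀⠀⠀

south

⠀⠀⠴⠿⣿⠒⠂⠒⠿
⠀⠀⠂⠿⣿⠴⠂⠒⠴
⠀⠀⣿⣿⠒⣿⠴⠂⣿
⠀⠀⣿⠴⠒⠒⠒⠿⠿
⠀⠀⣿⠂⣾⠂⠿⠀⠀
⠀⠀⠿⠂⣿⠂⠒⠀⠀
⠀⠀⠒⠒⣿⠒⠒⠀⠀
⠀⠀⠀⠀⠀⠀⠀⠀⠀
⠀⠀⠀⠀⠀⠀⠀⠀⠀

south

⠀⠀⠂⠿⣿⠴⠂⠒⠴
⠀⠀⣿⣿⠒⣿⠴⠂⣿
⠀⠀⣿⠴⠒⠒⠒⠿⠿
⠀⠀⣿⠂⠂⠂⠿⠀⠀
⠀⠀⠿⠂⣾⠂⠒⠀⠀
⠀⠀⠒⠒⣿⠒⠒⠀⠀
⠀⠀⠂⠒⠒⠒⠴⠀⠀
⠀⠀⠀⠀⠀⠀⠀⠀⠀
⠀⠀⠀⠀⠀⠀⠀⠀⠀

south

⠀⠀⣿⣿⠒⣿⠴⠂⣿
⠀⠀⣿⠴⠒⠒⠒⠿⠿
⠀⠀⣿⠂⠂⠂⠿⠀⠀
⠀⠀⠿⠂⣿⠂⠒⠀⠀
⠀⠀⠒⠒⣾⠒⠒⠀⠀
⠀⠀⠂⠒⠒⠒⠴⠀⠀
⠀⠀⣿⠒⠂⠒⠴⠀⠀
⠀⠀⠀⠀⠀⠀⠀⠀⠀
⠀⠀⠀⠀⠀⠀⠀⠀⠀

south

⠀⠀⣿⠴⠒⠒⠒⠿⠿
⠀⠀⣿⠂⠂⠂⠿⠀⠀
⠀⠀⠿⠂⣿⠂⠒⠀⠀
⠀⠀⠒⠒⣿⠒⠒⠀⠀
⠀⠀⠂⠒⣾⠒⠴⠀⠀
⠀⠀⣿⠒⠂⠒⠴⠀⠀
⠀⠀⣿⠂⠂⠴⣿⠀⠀
⠀⠀⠀⠀⠀⠀⠀⠀⠀
⠀⠀⠀⠀⠀⠀⠀⠀⠀

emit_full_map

⠀⠀⠒⠒⠒⣿⠂⠂⠒⠂⠒⠿⠿
⣿⠂⠂⣿⠂⠒⠂⣿⠒⠂⠒⠂⠒
⠴⣿⠿⠴⠒⠴⠂⠒⠿⠒⠒⠒⣿
⠴⠿⣿⠒⠂⠒⠿⠂⠒⠒⠒⠴⠒
⠂⠿⣿⠴⠂⠒⠴⠒⣿⠒⠒⠒⠒
⣿⣿⠒⣿⠴⠂⣿⠂⠂⠂⣿⠂⠿
⣿⠴⠒⠒⠒⠿⠿⠂⠿⠂⠿⠿⣿
⣿⠂⠂⠂⠿⠀⠀⠀⠀⠀⠀⠀⠀
⠿⠂⣿⠂⠒⠀⠀⠀⠀⠀⠀⠀⠀
⠒⠒⣿⠒⠒⠀⠀⠀⠀⠀⠀⠀⠀
⠂⠒⣾⠒⠴⠀⠀⠀⠀⠀⠀⠀⠀
⣿⠒⠂⠒⠴⠀⠀⠀⠀⠀⠀⠀⠀
⣿⠂⠂⠴⣿⠀⠀⠀⠀⠀⠀⠀⠀

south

⠀⠀⣿⠂⠂⠂⠿⠀⠀
⠀⠀⠿⠂⣿⠂⠒⠀⠀
⠀⠀⠒⠒⣿⠒⠒⠀⠀
⠀⠀⠂⠒⠒⠒⠴⠀⠀
⠀⠀⣿⠒⣾⠒⠴⠀⠀
⠀⠀⣿⠂⠂⠴⣿⠀⠀
⠀⠀⠒⠂⠒⠴⣿⠀⠀
⠀⠀⠀⠀⠀⠀⠀⠀⠀
⠀⠀⠀⠀⠀⠀⠀⠀⠀

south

⠀⠀⠿⠂⣿⠂⠒⠀⠀
⠀⠀⠒⠒⣿⠒⠒⠀⠀
⠀⠀⠂⠒⠒⠒⠴⠀⠀
⠀⠀⣿⠒⠂⠒⠴⠀⠀
⠀⠀⣿⠂⣾⠴⣿⠀⠀
⠀⠀⠒⠂⠒⠴⣿⠀⠀
⠀⠀⠒⣿⣿⣿⠒⠀⠀
⠀⠀⠀⠀⠀⠀⠀⠀⠀
⠀⠀⠀⠀⠀⠀⠀⠀⠀

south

⠀⠀⠒⠒⣿⠒⠒⠀⠀
⠀⠀⠂⠒⠒⠒⠴⠀⠀
⠀⠀⣿⠒⠂⠒⠴⠀⠀
⠀⠀⣿⠂⠂⠴⣿⠀⠀
⠀⠀⠒⠂⣾⠴⣿⠀⠀
⠀⠀⠒⣿⣿⣿⠒⠀⠀
⠀⠀⠒⠒⣿⠒⣿⠀⠀
⠀⠀⠀⠀⠀⠀⠀⠀⠀
⠀⠀⠀⠀⠀⠀⠀⠀⠀

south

⠀⠀⠂⠒⠒⠒⠴⠀⠀
⠀⠀⣿⠒⠂⠒⠴⠀⠀
⠀⠀⣿⠂⠂⠴⣿⠀⠀
⠀⠀⠒⠂⠒⠴⣿⠀⠀
⠀⠀⠒⣿⣾⣿⠒⠀⠀
⠀⠀⠒⠒⣿⠒⣿⠀⠀
⠀⠀⣿⣿⣿⠒⠿⠀⠀
⠀⠀⠀⠀⠀⠀⠀⠀⠀
⠿⠿⠿⠿⠿⠿⠿⠿⠿

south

⠀⠀⣿⠒⠂⠒⠴⠀⠀
⠀⠀⣿⠂⠂⠴⣿⠀⠀
⠀⠀⠒⠂⠒⠴⣿⠀⠀
⠀⠀⠒⣿⣿⣿⠒⠀⠀
⠀⠀⠒⠒⣾⠒⣿⠀⠀
⠀⠀⣿⣿⣿⠒⠿⠀⠀
⠀⠀⠒⠒⣿⠂⠒⠀⠀
⠿⠿⠿⠿⠿⠿⠿⠿⠿
⠿⠿⠿⠿⠿⠿⠿⠿⠿

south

⠀⠀⣿⠂⠂⠴⣿⠀⠀
⠀⠀⠒⠂⠒⠴⣿⠀⠀
⠀⠀⠒⣿⣿⣿⠒⠀⠀
⠀⠀⠒⠒⣿⠒⣿⠀⠀
⠀⠀⣿⣿⣾⠒⠿⠀⠀
⠀⠀⠒⠒⣿⠂⠒⠀⠀
⠿⠿⠿⠿⠿⠿⠿⠿⠿
⠿⠿⠿⠿⠿⠿⠿⠿⠿
⠿⠿⠿⠿⠿⠿⠿⠿⠿

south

⠀⠀⠒⠂⠒⠴⣿⠀⠀
⠀⠀⠒⣿⣿⣿⠒⠀⠀
⠀⠀⠒⠒⣿⠒⣿⠀⠀
⠀⠀⣿⣿⣿⠒⠿⠀⠀
⠀⠀⠒⠒⣾⠂⠒⠀⠀
⠿⠿⠿⠿⠿⠿⠿⠿⠿
⠿⠿⠿⠿⠿⠿⠿⠿⠿
⠿⠿⠿⠿⠿⠿⠿⠿⠿
⠿⠿⠿⠿⠿⠿⠿⠿⠿

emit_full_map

⠀⠀⠒⠒⠒⣿⠂⠂⠒⠂⠒⠿⠿
⣿⠂⠂⣿⠂⠒⠂⣿⠒⠂⠒⠂⠒
⠴⣿⠿⠴⠒⠴⠂⠒⠿⠒⠒⠒⣿
⠴⠿⣿⠒⠂⠒⠿⠂⠒⠒⠒⠴⠒
⠂⠿⣿⠴⠂⠒⠴⠒⣿⠒⠒⠒⠒
⣿⣿⠒⣿⠴⠂⣿⠂⠂⠂⣿⠂⠿
⣿⠴⠒⠒⠒⠿⠿⠂⠿⠂⠿⠿⣿
⣿⠂⠂⠂⠿⠀⠀⠀⠀⠀⠀⠀⠀
⠿⠂⣿⠂⠒⠀⠀⠀⠀⠀⠀⠀⠀
⠒⠒⣿⠒⠒⠀⠀⠀⠀⠀⠀⠀⠀
⠂⠒⠒⠒⠴⠀⠀⠀⠀⠀⠀⠀⠀
⣿⠒⠂⠒⠴⠀⠀⠀⠀⠀⠀⠀⠀
⣿⠂⠂⠴⣿⠀⠀⠀⠀⠀⠀⠀⠀
⠒⠂⠒⠴⣿⠀⠀⠀⠀⠀⠀⠀⠀
⠒⣿⣿⣿⠒⠀⠀⠀⠀⠀⠀⠀⠀
⠒⠒⣿⠒⣿⠀⠀⠀⠀⠀⠀⠀⠀
⣿⣿⣿⠒⠿⠀⠀⠀⠀⠀⠀⠀⠀
⠒⠒⣾⠂⠒⠀⠀⠀⠀⠀⠀⠀⠀

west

⠀⠀⠀⠒⠂⠒⠴⣿⠀
⠀⠀⠀⠒⣿⣿⣿⠒⠀
⠀⠀⠒⠒⠒⣿⠒⣿⠀
⠀⠀⠴⣿⣿⣿⠒⠿⠀
⠀⠀⠒⠒⣾⣿⠂⠒⠀
⠿⠿⠿⠿⠿⠿⠿⠿⠿
⠿⠿⠿⠿⠿⠿⠿⠿⠿
⠿⠿⠿⠿⠿⠿⠿⠿⠿
⠿⠿⠿⠿⠿⠿⠿⠿⠿

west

⠀⠀⠀⠀⠒⠂⠒⠴⣿
⠀⠀⠀⠀⠒⣿⣿⣿⠒
⠀⠀⠴⠒⠒⠒⣿⠒⣿
⠀⠀⣿⠴⣿⣿⣿⠒⠿
⠀⠀⠒⠒⣾⠒⣿⠂⠒
⠿⠿⠿⠿⠿⠿⠿⠿⠿
⠿⠿⠿⠿⠿⠿⠿⠿⠿
⠿⠿⠿⠿⠿⠿⠿⠿⠿
⠿⠿⠿⠿⠿⠿⠿⠿⠿

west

⠀⠀⠀⠀⠀⠒⠂⠒⠴
⠀⠀⠀⠀⠀⠒⣿⣿⣿
⠀⠀⠒⠴⠒⠒⠒⣿⠒
⠀⠀⠂⣿⠴⣿⣿⣿⠒
⠀⠀⠿⠒⣾⠒⠒⣿⠂
⠿⠿⠿⠿⠿⠿⠿⠿⠿
⠿⠿⠿⠿⠿⠿⠿⠿⠿
⠿⠿⠿⠿⠿⠿⠿⠿⠿
⠿⠿⠿⠿⠿⠿⠿⠿⠿

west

⠀⠀⠀⠀⠀⠀⠒⠂⠒
⠀⠀⠀⠀⠀⠀⠒⣿⣿
⠀⠀⣿⠒⠴⠒⠒⠒⣿
⠀⠀⠂⠂⣿⠴⣿⣿⣿
⠀⠀⠂⠿⣾⠒⠒⠒⣿
⠿⠿⠿⠿⠿⠿⠿⠿⠿
⠿⠿⠿⠿⠿⠿⠿⠿⠿
⠿⠿⠿⠿⠿⠿⠿⠿⠿
⠿⠿⠿⠿⠿⠿⠿⠿⠿

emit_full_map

⠀⠀⠀⠀⠀⠀⠒⠒⠒⣿⠂⠂⠒⠂⠒⠿⠿
⠀⠀⠀⠀⣿⠂⠂⣿⠂⠒⠂⣿⠒⠂⠒⠂⠒
⠀⠀⠀⠀⠴⣿⠿⠴⠒⠴⠂⠒⠿⠒⠒⠒⣿
⠀⠀⠀⠀⠴⠿⣿⠒⠂⠒⠿⠂⠒⠒⠒⠴⠒
⠀⠀⠀⠀⠂⠿⣿⠴⠂⠒⠴⠒⣿⠒⠒⠒⠒
⠀⠀⠀⠀⣿⣿⠒⣿⠴⠂⣿⠂⠂⠂⣿⠂⠿
⠀⠀⠀⠀⣿⠴⠒⠒⠒⠿⠿⠂⠿⠂⠿⠿⣿
⠀⠀⠀⠀⣿⠂⠂⠂⠿⠀⠀⠀⠀⠀⠀⠀⠀
⠀⠀⠀⠀⠿⠂⣿⠂⠒⠀⠀⠀⠀⠀⠀⠀⠀
⠀⠀⠀⠀⠒⠒⣿⠒⠒⠀⠀⠀⠀⠀⠀⠀⠀
⠀⠀⠀⠀⠂⠒⠒⠒⠴⠀⠀⠀⠀⠀⠀⠀⠀
⠀⠀⠀⠀⣿⠒⠂⠒⠴⠀⠀⠀⠀⠀⠀⠀⠀
⠀⠀⠀⠀⣿⠂⠂⠴⣿⠀⠀⠀⠀⠀⠀⠀⠀
⠀⠀⠀⠀⠒⠂⠒⠴⣿⠀⠀⠀⠀⠀⠀⠀⠀
⠀⠀⠀⠀⠒⣿⣿⣿⠒⠀⠀⠀⠀⠀⠀⠀⠀
⣿⠒⠴⠒⠒⠒⣿⠒⣿⠀⠀⠀⠀⠀⠀⠀⠀
⠂⠂⣿⠴⣿⣿⣿⠒⠿⠀⠀⠀⠀⠀⠀⠀⠀
⠂⠿⣾⠒⠒⠒⣿⠂⠒⠀⠀⠀⠀⠀⠀⠀⠀


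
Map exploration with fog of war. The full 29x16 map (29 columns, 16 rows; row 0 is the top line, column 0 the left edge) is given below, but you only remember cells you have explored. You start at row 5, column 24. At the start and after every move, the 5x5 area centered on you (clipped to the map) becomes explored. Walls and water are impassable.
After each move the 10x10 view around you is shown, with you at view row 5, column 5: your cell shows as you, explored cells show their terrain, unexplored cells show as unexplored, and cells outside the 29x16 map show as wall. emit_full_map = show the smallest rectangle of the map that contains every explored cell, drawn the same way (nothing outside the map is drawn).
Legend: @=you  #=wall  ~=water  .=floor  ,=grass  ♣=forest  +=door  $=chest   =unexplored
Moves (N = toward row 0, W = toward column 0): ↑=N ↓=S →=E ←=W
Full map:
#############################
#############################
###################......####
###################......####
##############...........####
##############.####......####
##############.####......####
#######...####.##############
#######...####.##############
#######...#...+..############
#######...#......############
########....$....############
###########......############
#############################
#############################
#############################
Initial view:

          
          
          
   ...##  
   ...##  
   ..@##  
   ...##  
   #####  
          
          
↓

          
          
   ...##  
   ...##  
   ...##  
   ..@##  
   #####  
   #####  
          
          

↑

          
          
          
   ...##  
   ...##  
   ..@##  
   ...##  
   #####  
   #####  
          

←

          
          
          
   ....## 
   ....## 
   ..@.## 
   ....## 
   ###### 
    ##### 
          

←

          
          
          
   .....##
   .....##
   ..@..##
   .....##
   #######
     #####
          

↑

##########
          
          
   .....  
   .....##
   ..@..##
   .....##
   .....##
   #######
     #####

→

##########
          
          
  .....#  
  .....## 
  ...@.## 
  .....## 
  .....## 
  ####### 
    ##### 

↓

          
          
  .....#  
  .....## 
  .....## 
  ...@.## 
  .....## 
  ####### 
    ##### 
          

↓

          
  .....#  
  .....## 
  .....## 
  .....## 
  ...@.## 
  ####### 
   ###### 
          
          

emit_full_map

.....# 
.....##
.....##
.....##
...@.##
#######
 ######

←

          
   .....# 
   .....##
   .....##
   .....##
   ..@..##
   #######
   #######
          
          

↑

          
          
   .....# 
   .....##
   .....##
   ..@..##
   .....##
   #######
   #######
          

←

          
          
    .....#
   ......#
   ......#
   ..@...#
   ......#
   #######
    ######
          

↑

##########
          
          
   ......#
   ......#
   ..@...#
   ......#
   ......#
   #######
    ######

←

##########
          
          
   #......
   #......
   ..@....
   #......
   #......
    ######
     #####

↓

          
          
   #......
   #......
   .......
   #.@....
   #......
   #######
     #####
          

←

          
          
    #.....
   ##.....
   .......
   ##@....
   ##.....
   #######
      ####
          

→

          
          
   #......
  ##......
  ........
  ##.@....
  ##......
  ########
     #####
          

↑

##########
          
          
   #......
  ##......
  ...@....
  ##......
  ##......
  ########
     #####

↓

          
          
   #......
  ##......
  ........
  ##.@....
  ##......
  ########
     #####
          

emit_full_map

 #......# 
##......##
........##
##.@....##
##......##
##########
   #######

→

          
          
  #......#
 ##......#
 ........#
 ##..@...#
 ##......#
 #########
    ######
          

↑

##########
          
          
  #......#
 ##......#
 ....@...#
 ##......#
 ##......#
 #########
    ######

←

##########
          
          
   #......
  ##......
  ...@....
  ##......
  ##......
  ########
     #####


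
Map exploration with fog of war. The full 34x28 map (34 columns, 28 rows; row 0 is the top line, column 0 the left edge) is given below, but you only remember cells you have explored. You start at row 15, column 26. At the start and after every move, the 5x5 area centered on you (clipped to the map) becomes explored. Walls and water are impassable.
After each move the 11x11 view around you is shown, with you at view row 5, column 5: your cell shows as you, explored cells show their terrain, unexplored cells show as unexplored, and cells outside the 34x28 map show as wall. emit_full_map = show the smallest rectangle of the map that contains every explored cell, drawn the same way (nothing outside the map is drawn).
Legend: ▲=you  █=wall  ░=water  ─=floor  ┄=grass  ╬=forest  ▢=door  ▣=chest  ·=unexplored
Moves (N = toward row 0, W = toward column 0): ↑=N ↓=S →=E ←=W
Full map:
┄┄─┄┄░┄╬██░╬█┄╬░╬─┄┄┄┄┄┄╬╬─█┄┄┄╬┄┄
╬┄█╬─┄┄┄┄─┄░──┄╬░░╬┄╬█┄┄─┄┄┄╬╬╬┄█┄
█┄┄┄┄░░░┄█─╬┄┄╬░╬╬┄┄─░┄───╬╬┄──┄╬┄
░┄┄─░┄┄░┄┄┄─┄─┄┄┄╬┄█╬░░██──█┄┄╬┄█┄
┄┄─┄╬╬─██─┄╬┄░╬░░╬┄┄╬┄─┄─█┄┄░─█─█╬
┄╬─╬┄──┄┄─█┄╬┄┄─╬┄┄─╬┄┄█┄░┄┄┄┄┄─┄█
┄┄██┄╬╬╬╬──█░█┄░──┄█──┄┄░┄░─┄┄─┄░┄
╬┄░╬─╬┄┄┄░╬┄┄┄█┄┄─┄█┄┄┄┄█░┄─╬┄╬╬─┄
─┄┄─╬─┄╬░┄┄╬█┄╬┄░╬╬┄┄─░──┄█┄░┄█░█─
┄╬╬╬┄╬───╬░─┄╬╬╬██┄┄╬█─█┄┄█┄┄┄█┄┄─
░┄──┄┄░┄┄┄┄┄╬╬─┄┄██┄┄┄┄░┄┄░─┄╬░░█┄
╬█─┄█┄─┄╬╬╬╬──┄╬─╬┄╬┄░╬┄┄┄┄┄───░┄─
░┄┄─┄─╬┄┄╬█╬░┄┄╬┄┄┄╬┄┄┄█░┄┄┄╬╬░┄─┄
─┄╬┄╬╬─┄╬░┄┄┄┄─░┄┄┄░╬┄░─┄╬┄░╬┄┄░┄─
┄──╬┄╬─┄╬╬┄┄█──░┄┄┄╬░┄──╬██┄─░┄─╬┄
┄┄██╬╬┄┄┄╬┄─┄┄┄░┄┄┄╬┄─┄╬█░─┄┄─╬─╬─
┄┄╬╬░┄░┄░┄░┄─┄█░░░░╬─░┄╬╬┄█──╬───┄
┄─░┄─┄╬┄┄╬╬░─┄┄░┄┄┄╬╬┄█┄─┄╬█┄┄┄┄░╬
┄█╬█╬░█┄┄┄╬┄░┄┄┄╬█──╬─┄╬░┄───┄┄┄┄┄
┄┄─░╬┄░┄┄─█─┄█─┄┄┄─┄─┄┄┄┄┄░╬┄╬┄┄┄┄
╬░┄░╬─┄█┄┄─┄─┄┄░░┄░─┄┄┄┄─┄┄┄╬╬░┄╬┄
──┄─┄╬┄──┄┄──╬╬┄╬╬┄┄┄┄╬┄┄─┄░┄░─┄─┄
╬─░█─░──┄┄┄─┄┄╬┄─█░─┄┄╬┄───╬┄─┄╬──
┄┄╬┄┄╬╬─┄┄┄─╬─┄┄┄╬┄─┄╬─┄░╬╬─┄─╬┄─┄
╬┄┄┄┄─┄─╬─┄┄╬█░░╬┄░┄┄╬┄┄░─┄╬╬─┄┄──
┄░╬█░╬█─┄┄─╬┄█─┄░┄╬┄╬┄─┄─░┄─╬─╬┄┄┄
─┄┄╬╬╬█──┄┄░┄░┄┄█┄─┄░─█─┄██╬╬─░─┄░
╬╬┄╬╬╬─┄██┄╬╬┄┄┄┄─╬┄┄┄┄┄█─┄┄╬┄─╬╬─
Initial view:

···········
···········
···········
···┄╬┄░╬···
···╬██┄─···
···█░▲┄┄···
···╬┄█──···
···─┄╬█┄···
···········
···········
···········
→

···········
···········
···········
··┄╬┄░╬┄···
··╬██┄─░···
··█░─▲┄─···
··╬┄█──╬···
··─┄╬█┄┄···
···········
···········
···········

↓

···········
···········
··┄╬┄░╬┄···
··╬██┄─░···
··█░─┄┄─···
··╬┄█▲─╬···
··─┄╬█┄┄···
···┄───┄···
···········
···········
···········

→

···········
···········
·┄╬┄░╬┄····
·╬██┄─░┄···
·█░─┄┄─╬···
·╬┄█─▲╬─···
·─┄╬█┄┄┄···
··┄───┄┄···
···········
···········
···········

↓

···········
·┄╬┄░╬┄····
·╬██┄─░┄···
·█░─┄┄─╬···
·╬┄█──╬─···
·─┄╬█▲┄┄···
··┄───┄┄···
···░╬┄╬┄···
···········
···········
···········

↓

·┄╬┄░╬┄····
·╬██┄─░┄···
·█░─┄┄─╬···
·╬┄█──╬─···
·─┄╬█┄┄┄···
··┄──▲┄┄···
···░╬┄╬┄···
···┄┄╬╬░···
···········
···········
···········

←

··┄╬┄░╬┄···
··╬██┄─░┄··
··█░─┄┄─╬··
··╬┄█──╬─··
··─┄╬█┄┄┄··
···┄─▲─┄┄··
···┄░╬┄╬┄··
···┄┄┄╬╬░··
···········
···········
···········

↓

··╬██┄─░┄··
··█░─┄┄─╬··
··╬┄█──╬─··
··─┄╬█┄┄┄··
···┄───┄┄··
···┄░▲┄╬┄··
···┄┄┄╬╬░··
···─┄░┄░···
···········
···········
···········

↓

··█░─┄┄─╬··
··╬┄█──╬─··
··─┄╬█┄┄┄··
···┄───┄┄··
···┄░╬┄╬┄··
···┄┄▲╬╬░··
···─┄░┄░···
···──╬┄─···
···········
···········
···········

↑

··╬██┄─░┄··
··█░─┄┄─╬··
··╬┄█──╬─··
··─┄╬█┄┄┄··
···┄───┄┄··
···┄░▲┄╬┄··
···┄┄┄╬╬░··
···─┄░┄░···
···──╬┄─···
···········
···········

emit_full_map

┄╬┄░╬┄·
╬██┄─░┄
█░─┄┄─╬
╬┄█──╬─
─┄╬█┄┄┄
·┄───┄┄
·┄░▲┄╬┄
·┄┄┄╬╬░
·─┄░┄░·
·──╬┄─·

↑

··┄╬┄░╬┄···
··╬██┄─░┄··
··█░─┄┄─╬··
··╬┄█──╬─··
··─┄╬█┄┄┄··
···┄─▲─┄┄··
···┄░╬┄╬┄··
···┄┄┄╬╬░··
···─┄░┄░···
···──╬┄─···
···········

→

·┄╬┄░╬┄····
·╬██┄─░┄···
·█░─┄┄─╬···
·╬┄█──╬─···
·─┄╬█┄┄┄···
··┄──▲┄┄···
··┄░╬┄╬┄···
··┄┄┄╬╬░···
··─┄░┄░····
··──╬┄─····
···········

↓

·╬██┄─░┄···
·█░─┄┄─╬···
·╬┄█──╬─···
·─┄╬█┄┄┄···
··┄───┄┄···
··┄░╬▲╬┄···
··┄┄┄╬╬░···
··─┄░┄░─···
··──╬┄─····
···········
···········

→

╬██┄─░┄···█
█░─┄┄─╬···█
╬┄█──╬─···█
─┄╬█┄┄┄┄··█
·┄───┄┄┄··█
·┄░╬┄▲┄┄··█
·┄┄┄╬╬░┄··█
·─┄░┄░─┄··█
·──╬┄─····█
··········█
··········█

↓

█░─┄┄─╬···█
╬┄█──╬─···█
─┄╬█┄┄┄┄··█
·┄───┄┄┄··█
·┄░╬┄╬┄┄··█
·┄┄┄╬▲░┄··█
·─┄░┄░─┄··█
·──╬┄─┄╬··█
··········█
··········█
··········█

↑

╬██┄─░┄···█
█░─┄┄─╬···█
╬┄█──╬─···█
─┄╬█┄┄┄┄··█
·┄───┄┄┄··█
·┄░╬┄▲┄┄··█
·┄┄┄╬╬░┄··█
·─┄░┄░─┄··█
·──╬┄─┄╬··█
··········█
··········█

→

██┄─░┄···██
░─┄┄─╬···██
┄█──╬─···██
┄╬█┄┄┄┄░·██
┄───┄┄┄┄·██
┄░╬┄╬▲┄┄·██
┄┄┄╬╬░┄╬·██
─┄░┄░─┄─·██
──╬┄─┄╬··██
·········██
·········██

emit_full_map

┄╬┄░╬┄···
╬██┄─░┄··
█░─┄┄─╬··
╬┄█──╬─··
─┄╬█┄┄┄┄░
·┄───┄┄┄┄
·┄░╬┄╬▲┄┄
·┄┄┄╬╬░┄╬
·─┄░┄░─┄─
·──╬┄─┄╬·

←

╬██┄─░┄···█
█░─┄┄─╬···█
╬┄█──╬─···█
─┄╬█┄┄┄┄░·█
·┄───┄┄┄┄·█
·┄░╬┄▲┄┄┄·█
·┄┄┄╬╬░┄╬·█
·─┄░┄░─┄─·█
·──╬┄─┄╬··█
··········█
··········█

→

██┄─░┄···██
░─┄┄─╬···██
┄█──╬─···██
┄╬█┄┄┄┄░·██
┄───┄┄┄┄·██
┄░╬┄╬▲┄┄·██
┄┄┄╬╬░┄╬·██
─┄░┄░─┄─·██
──╬┄─┄╬··██
·········██
·········██

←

╬██┄─░┄···█
█░─┄┄─╬···█
╬┄█──╬─···█
─┄╬█┄┄┄┄░·█
·┄───┄┄┄┄·█
·┄░╬┄▲┄┄┄·█
·┄┄┄╬╬░┄╬·█
·─┄░┄░─┄─·█
·──╬┄─┄╬··█
··········█
··········█

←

·╬██┄─░┄···
·█░─┄┄─╬···
·╬┄█──╬─···
·─┄╬█┄┄┄┄░·
··┄───┄┄┄┄·
··┄░╬▲╬┄┄┄·
··┄┄┄╬╬░┄╬·
··─┄░┄░─┄─·
··──╬┄─┄╬··
···········
···········
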